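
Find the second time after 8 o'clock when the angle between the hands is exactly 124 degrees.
At t minutes past 8:00, the hour hand is at 30 x 8 + 0.5t degrees and the minute hand is at 6t degrees.
The smaller angle between them is 124 degrees when |30H - 5.5t| = 124 or |30H - 5.5t| = 236.
With H = 8, solve 30 x 8 - 5.5t = +/- target for each target:
  t = (30 x 8 - 124) / 5.5 = 21.09
  t = (30 x 8 + 124) / 5.5 = 66.18 (outside (0, 60))
  t = (30 x 8 - 236) / 5.5 = 0.73
  t = (30 x 8 + 236) / 5.5 = 86.55 (outside (0, 60))
Valid solutions in (0, 60): {0.73, 21.09} minutes.
The second occurrence is t = 21.09 minutes.
The hands form a 124-degree angle at 21.09 minutes past 8:00.

Final answer: 21.09 minutes past 8:00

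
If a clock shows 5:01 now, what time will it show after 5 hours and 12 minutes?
Starting time: 5:01
Adding 12 minutes to 1 minute: 1 + 12 = 13 minutes
Adding 5 hours: 5 + 5 = 10
Final time: 10:13

Final answer: 10:13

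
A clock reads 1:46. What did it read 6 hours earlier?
Starting time: 1:46 = 106 total minutes past 12:00
Subtracting: 6 hours = 360 minutes
106 - 360 = -254 (negative, add 12 hours = 720) = 466 minutes
= 7 hours and 46 minutes past 12:00 = 7:46

Final answer: 7:46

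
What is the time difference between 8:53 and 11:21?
From 8:53 to 11:21:
(11 x 60 + 21) - (8 x 60 + 53) = 681 - 533 = 148 minutes
= 2 hours and 28 minutes

Final answer: 2 hours and 28 minutes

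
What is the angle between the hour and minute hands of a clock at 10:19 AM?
Hour hand position: 10 x 30 + 19 x 0.5 = 309.5 degrees
Minute hand position: 19 x 6 = 114 degrees
Difference: |309.5 - 114| = 195.5 degrees
Since 195.5 > 180, the smaller angle is 360 - 195.5 = 164.5 degrees

Final answer: 164.5 degrees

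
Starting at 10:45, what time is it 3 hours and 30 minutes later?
Starting time: 10:45
Adding 30 minutes to 45 minutes: 45 + 30 = 75 minutes = 1 hour and 15 minutes
Adding 3 hours: 10 + 3 + 1 (carry) = 14 - 12 = 2
Final time: 2:15

Final answer: 2:15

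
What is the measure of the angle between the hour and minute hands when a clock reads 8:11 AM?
Hour hand position: 8 x 30 + 11 x 0.5 = 245.5 degrees
Minute hand position: 11 x 6 = 66 degrees
Difference: |245.5 - 66| = 179.5 degrees
The angle between the hands is 179.5 degrees

Final answer: 179.5 degrees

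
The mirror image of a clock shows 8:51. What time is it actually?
Reflection across the vertical (12-6) axis maps a hand at angle A degrees to (360 - A) degrees, which sends a reading of T minutes past 12:00 to (720 - T) minutes past 12:00.
Mirror reads 8:51 = 531 minutes past 12:00.
Actual time: (720 - 531) mod 720 = 189 minutes = 3:09.

Final answer: 3:09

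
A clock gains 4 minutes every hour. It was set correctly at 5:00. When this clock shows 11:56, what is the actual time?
For every 60 true minutes, the faulty clock advances 64 minutes, so 1 faulty-clock minute corresponds to 60/64 true minutes.
From 5:00 to 11:56 on the faulty dial is 416 minutes.
True elapsed: 416 x 60/64 = 390 minutes = 6 hours and 30 minutes.
True time: 5:00 + 6 hours and 30 minutes = 11:30.

Final answer: 11:30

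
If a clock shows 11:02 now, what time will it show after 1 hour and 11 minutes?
Starting time: 11:02
Adding 11 minutes to 2 minutes: 2 + 11 = 13 minutes
Adding 1 hour: 11 + 1 = 12
Final time: 12:13

Final answer: 12:13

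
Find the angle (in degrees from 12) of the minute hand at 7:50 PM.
The minute hand moves 6 degrees per minute.
At 7:50: 50 x 6 = 300 degrees

Final answer: 300 degrees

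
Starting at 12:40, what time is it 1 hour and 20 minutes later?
Starting time: 12:40
Adding 20 minutes to 40 minutes: 40 + 20 = 60 minutes = 1 hour
Adding 1 hour: 12 + 1 + 1 (carry) = 14 - 12 = 2
Final time: 2:00

Final answer: 2:00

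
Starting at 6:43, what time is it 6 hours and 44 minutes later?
Starting time: 6:43
Adding 44 minutes to 43 minutes: 43 + 44 = 87 minutes = 1 hour and 27 minutes
Adding 6 hours: 6 + 6 + 1 (carry) = 13 - 12 = 1
Final time: 1:27

Final answer: 1:27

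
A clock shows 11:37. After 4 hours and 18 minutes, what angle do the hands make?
First find the time 4 hours and 18 minutes after 11:37.
Total minutes: 11 x 60 + 37 + 4 x 60 + 18 = 955.
955 mod 720 = 235 minutes = 3:55.
Now compute the angle at 3:55:
Hour hand: 3 x 30 + 55 x 0.5 = 117.5 degrees
Minute hand: 55 x 6 = 330 degrees
Difference: |117.5 - 330| = 212.5 degrees
Smaller angle: 360 - 212.5 = 147.5 degrees

Final answer: 147.5 degrees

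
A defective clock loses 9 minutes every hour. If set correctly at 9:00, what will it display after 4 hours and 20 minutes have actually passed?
For every 60 true minutes, the faulty clock advances 60 - 9 = 51 minutes.
True elapsed: 4 hours and 20 minutes = 260 minutes.
Faulty clock advances: 260 x 51/60 = 221 minutes (drift: 39 minutes behind).
Shown time: 9:00 + 221 minutes = 12:41.

Final answer: 12:41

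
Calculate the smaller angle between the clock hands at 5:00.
Hour hand position: 5 x 30 + 0 x 0.5 = 150 degrees
Minute hand position: 0 x 6 = 0 degrees
Difference: |150 - 0| = 150 degrees
The angle between the hands is 150 degrees

Final answer: 150 degrees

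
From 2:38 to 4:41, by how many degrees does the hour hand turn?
The hour hand moves 0.5 degrees per minute.
Time elapsed: 4:41 - 2:38 = 123 minutes
Angular displacement: 123 x 0.5 = 61.5 degrees

Final answer: 61.5 degrees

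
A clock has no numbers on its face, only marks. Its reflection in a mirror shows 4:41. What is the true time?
Reflection across the vertical (12-6) axis maps a hand at angle A degrees to (360 - A) degrees, which sends a reading of T minutes past 12:00 to (720 - T) minutes past 12:00.
Mirror reads 4:41 = 281 minutes past 12:00.
Actual time: (720 - 281) mod 720 = 439 minutes = 7:19.

Final answer: 7:19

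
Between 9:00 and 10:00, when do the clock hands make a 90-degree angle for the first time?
At t minutes past 9:00, the hour hand is at 30 x 9 + 0.5t degrees and the minute hand is at 6t degrees.
The smaller angle between them is 90 degrees when |30H - 5.5t| = 90 or |30H - 5.5t| = 270.
With H = 9, solve 30 x 9 - 5.5t = +/- target for each target:
  t = (30 x 9 - 90) / 5.5 = 32.73
  t = (30 x 9 + 90) / 5.5 = 65.45 (outside (0, 60))
  t = (30 x 9 - 270) / 5.5 = 0 (outside (0, 60))
  t = (30 x 9 + 270) / 5.5 = 98.18 (outside (0, 60))
Valid solutions in (0, 60): {32.73} minutes.
The first occurrence is t = 32.73 minutes.
The hands form a 90-degree angle at 32.73 minutes past 9:00.

Final answer: 32.73 minutes past 9:00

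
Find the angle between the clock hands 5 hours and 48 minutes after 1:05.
First find the time 5 hours and 48 minutes after 1:05.
Total minutes: 1 x 60 + 5 + 5 x 60 + 48 = 413.
413 mod 720 = 413 minutes = 6:53.
Now compute the angle at 6:53:
Hour hand: 6 x 30 + 53 x 0.5 = 206.5 degrees
Minute hand: 53 x 6 = 318 degrees
Difference: |206.5 - 318| = 111.5 degrees
The angle is 111.5 degrees

Final answer: 111.5 degrees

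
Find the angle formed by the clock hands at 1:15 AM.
Hour hand position: 1 x 30 + 15 x 0.5 = 37.5 degrees
Minute hand position: 15 x 6 = 90 degrees
Difference: |37.5 - 90| = 52.5 degrees
The angle between the hands is 52.5 degrees

Final answer: 52.5 degrees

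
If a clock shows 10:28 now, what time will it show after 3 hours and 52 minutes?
Starting time: 10:28
Adding 52 minutes to 28 minutes: 28 + 52 = 80 minutes = 1 hour and 20 minutes
Adding 3 hours: 10 + 3 + 1 (carry) = 14 - 12 = 2
Final time: 2:20

Final answer: 2:20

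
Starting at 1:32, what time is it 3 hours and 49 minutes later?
Starting time: 1:32
Adding 49 minutes to 32 minutes: 32 + 49 = 81 minutes = 1 hour and 21 minutes
Adding 3 hours: 1 + 3 + 1 (carry) = 5
Final time: 5:21

Final answer: 5:21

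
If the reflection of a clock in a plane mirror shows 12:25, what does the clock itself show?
Reflection across the vertical (12-6) axis maps a hand at angle A degrees to (360 - A) degrees, which sends a reading of T minutes past 12:00 to (720 - T) minutes past 12:00.
Mirror reads 12:25 = 25 minutes past 12:00.
Actual time: (720 - 25) mod 720 = 695 minutes = 11:35.

Final answer: 11:35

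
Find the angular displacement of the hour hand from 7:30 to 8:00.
The hour hand moves 0.5 degrees per minute.
Time elapsed: 8:00 - 7:30 = 30 minutes
Angular displacement: 30 x 0.5 = 15 degrees

Final answer: 15 degrees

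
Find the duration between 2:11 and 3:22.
From 2:11 to 3:22:
(3 x 60 + 22) - (2 x 60 + 11) = 202 - 131 = 71 minutes
= 1 hour and 11 minutes

Final answer: 1 hour and 11 minutes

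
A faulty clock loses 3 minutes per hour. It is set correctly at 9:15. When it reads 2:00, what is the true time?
For every 60 true minutes, the faulty clock advances 57 minutes, so 1 faulty-clock minute corresponds to 60/57 true minutes.
From 9:15 to 2:00 on the faulty dial is 285 minutes.
True elapsed: 285 x 60/57 = 300 minutes = 5 hours.
True time: 9:15 + 5 hours = 2:15.

Final answer: 2:15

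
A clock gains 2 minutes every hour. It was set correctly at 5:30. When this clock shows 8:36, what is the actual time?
For every 60 true minutes, the faulty clock advances 62 minutes, so 1 faulty-clock minute corresponds to 60/62 true minutes.
From 5:30 to 8:36 on the faulty dial is 186 minutes.
True elapsed: 186 x 60/62 = 180 minutes = 3 hours.
True time: 5:30 + 3 hours = 8:30.

Final answer: 8:30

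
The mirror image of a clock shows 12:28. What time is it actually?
Reflection across the vertical (12-6) axis maps a hand at angle A degrees to (360 - A) degrees, which sends a reading of T minutes past 12:00 to (720 - T) minutes past 12:00.
Mirror reads 12:28 = 28 minutes past 12:00.
Actual time: (720 - 28) mod 720 = 692 minutes = 11:32.

Final answer: 11:32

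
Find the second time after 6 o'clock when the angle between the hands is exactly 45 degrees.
At t minutes past 6:00, the hour hand is at 30 x 6 + 0.5t degrees and the minute hand is at 6t degrees.
The smaller angle between them is 45 degrees when |30H - 5.5t| = 45 or |30H - 5.5t| = 315.
With H = 6, solve 30 x 6 - 5.5t = +/- target for each target:
  t = (30 x 6 - 45) / 5.5 = 24.55
  t = (30 x 6 + 45) / 5.5 = 40.91
  t = (30 x 6 - 315) / 5.5 = -24.55 (outside (0, 60))
  t = (30 x 6 + 315) / 5.5 = 90 (outside (0, 60))
Valid solutions in (0, 60): {24.55, 40.91} minutes.
The second occurrence is t = 40.91 minutes.
The hands form a 45-degree angle at 40.91 minutes past 6:00.

Final answer: 40.91 minutes past 6:00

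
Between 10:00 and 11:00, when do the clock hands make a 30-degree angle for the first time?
At t minutes past 10:00, the hour hand is at 30 x 10 + 0.5t degrees and the minute hand is at 6t degrees.
The smaller angle between them is 30 degrees when |30H - 5.5t| = 30 or |30H - 5.5t| = 330.
With H = 10, solve 30 x 10 - 5.5t = +/- target for each target:
  t = (30 x 10 - 30) / 5.5 = 49.09
  t = (30 x 10 + 30) / 5.5 = 60 (outside (0, 60))
  t = (30 x 10 - 330) / 5.5 = -5.45 (outside (0, 60))
  t = (30 x 10 + 330) / 5.5 = 114.55 (outside (0, 60))
Valid solutions in (0, 60): {49.09} minutes.
The first occurrence is t = 49.09 minutes.
The hands form a 30-degree angle at 49.09 minutes past 10:00.

Final answer: 49.09 minutes past 10:00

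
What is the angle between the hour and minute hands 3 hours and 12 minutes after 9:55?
First find the time 3 hours and 12 minutes after 9:55.
Total minutes: 9 x 60 + 55 + 3 x 60 + 12 = 787.
787 mod 720 = 67 minutes = 1:07.
Now compute the angle at 1:07:
Hour hand: 1 x 30 + 7 x 0.5 = 33.5 degrees
Minute hand: 7 x 6 = 42 degrees
Difference: |33.5 - 42| = 8.5 degrees
The angle is 8.5 degrees

Final answer: 8.5 degrees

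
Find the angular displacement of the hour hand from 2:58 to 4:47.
The hour hand moves 0.5 degrees per minute.
Time elapsed: 4:47 - 2:58 = 109 minutes
Angular displacement: 109 x 0.5 = 54.5 degrees

Final answer: 54.5 degrees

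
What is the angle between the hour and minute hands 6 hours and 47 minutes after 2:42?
First find the time 6 hours and 47 minutes after 2:42.
Total minutes: 2 x 60 + 42 + 6 x 60 + 47 = 569.
569 mod 720 = 569 minutes = 9:29.
Now compute the angle at 9:29:
Hour hand: 9 x 30 + 29 x 0.5 = 284.5 degrees
Minute hand: 29 x 6 = 174 degrees
Difference: |284.5 - 174| = 110.5 degrees
The angle is 110.5 degrees

Final answer: 110.5 degrees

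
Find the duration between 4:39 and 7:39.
From 4:39 to 7:39:
(7 x 60 + 39) - (4 x 60 + 39) = 459 - 279 = 180 minutes
= 3 hours

Final answer: 3 hours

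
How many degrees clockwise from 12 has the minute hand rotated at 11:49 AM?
The minute hand moves 6 degrees per minute.
At 11:49: 49 x 6 = 294 degrees

Final answer: 294 degrees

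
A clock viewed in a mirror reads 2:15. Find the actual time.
Reflection across the vertical (12-6) axis maps a hand at angle A degrees to (360 - A) degrees, which sends a reading of T minutes past 12:00 to (720 - T) minutes past 12:00.
Mirror reads 2:15 = 135 minutes past 12:00.
Actual time: (720 - 135) mod 720 = 585 minutes = 9:45.

Final answer: 9:45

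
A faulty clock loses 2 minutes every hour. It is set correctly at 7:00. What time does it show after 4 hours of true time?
For every 60 true minutes, the faulty clock advances 60 - 2 = 58 minutes.
True elapsed: 4 hours = 240 minutes.
Faulty clock advances: 240 x 58/60 = 232 minutes (drift: 8 minutes behind).
Shown time: 7:00 + 232 minutes = 10:52.

Final answer: 10:52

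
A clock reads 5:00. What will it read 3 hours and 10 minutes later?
Starting time: 5:00
Adding 10 minutes to 0 minutes: 0 + 10 = 10 minutes
Adding 3 hours: 5 + 3 = 8
Final time: 8:10

Final answer: 8:10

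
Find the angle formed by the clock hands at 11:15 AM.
Hour hand position: 11 x 30 + 15 x 0.5 = 337.5 degrees
Minute hand position: 15 x 6 = 90 degrees
Difference: |337.5 - 90| = 247.5 degrees
Since 247.5 > 180, the smaller angle is 360 - 247.5 = 112.5 degrees

Final answer: 112.5 degrees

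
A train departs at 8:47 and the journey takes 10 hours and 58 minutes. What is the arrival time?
Starting time: 8:47
Adding 58 minutes to 47 minutes: 47 + 58 = 105 minutes = 1 hour and 45 minutes
Adding 10 hours: 8 + 10 + 1 (carry) = 19 - 12 = 7
Final time: 7:45

Final answer: 7:45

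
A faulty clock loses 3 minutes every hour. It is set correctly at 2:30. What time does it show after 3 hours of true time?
For every 60 true minutes, the faulty clock advances 60 - 3 = 57 minutes.
True elapsed: 3 hours = 180 minutes.
Faulty clock advances: 180 x 57/60 = 171 minutes (drift: 9 minutes behind).
Shown time: 2:30 + 171 minutes = 5:21.

Final answer: 5:21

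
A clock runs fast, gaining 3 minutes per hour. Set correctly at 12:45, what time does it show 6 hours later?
For every 60 true minutes, the faulty clock advances 60 + 3 = 63 minutes.
True elapsed: 6 hours = 360 minutes.
Faulty clock advances: 360 x 63/60 = 378 minutes (drift: 18 minutes ahead).
Shown time: 12:45 + 378 minutes = 7:03.

Final answer: 7:03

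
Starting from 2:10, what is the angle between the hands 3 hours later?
First find the time 3 hours after 2:10.
Total minutes: 2 x 60 + 10 + 3 x 60 + 0 = 310.
310 mod 720 = 310 minutes = 5:10.
Now compute the angle at 5:10:
Hour hand: 5 x 30 + 10 x 0.5 = 155 degrees
Minute hand: 10 x 6 = 60 degrees
Difference: |155 - 60| = 95 degrees
The angle is 95 degrees

Final answer: 95 degrees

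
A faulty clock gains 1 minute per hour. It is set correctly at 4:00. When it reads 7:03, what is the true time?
For every 60 true minutes, the faulty clock advances 61 minutes, so 1 faulty-clock minute corresponds to 60/61 true minutes.
From 4:00 to 7:03 on the faulty dial is 183 minutes.
True elapsed: 183 x 60/61 = 180 minutes = 3 hours.
True time: 4:00 + 3 hours = 7:00.

Final answer: 7:00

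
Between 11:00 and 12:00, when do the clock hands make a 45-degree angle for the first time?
At t minutes past 11:00, the hour hand is at 30 x 11 + 0.5t degrees and the minute hand is at 6t degrees.
The smaller angle between them is 45 degrees when |30H - 5.5t| = 45 or |30H - 5.5t| = 315.
With H = 11, solve 30 x 11 - 5.5t = +/- target for each target:
  t = (30 x 11 - 45) / 5.5 = 51.82
  t = (30 x 11 + 45) / 5.5 = 68.18 (outside (0, 60))
  t = (30 x 11 - 315) / 5.5 = 2.73
  t = (30 x 11 + 315) / 5.5 = 117.27 (outside (0, 60))
Valid solutions in (0, 60): {2.73, 51.82} minutes.
The first occurrence is t = 2.73 minutes.
The hands form a 45-degree angle at 2.73 minutes past 11:00.

Final answer: 2.73 minutes past 11:00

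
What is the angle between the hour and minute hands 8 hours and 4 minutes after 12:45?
First find the time 8 hours and 4 minutes after 12:45.
Total minutes: 12 x 60 + 45 + 8 x 60 + 4 = 1249.
1249 mod 720 = 529 minutes = 8:49.
Now compute the angle at 8:49:
Hour hand: 8 x 30 + 49 x 0.5 = 264.5 degrees
Minute hand: 49 x 6 = 294 degrees
Difference: |264.5 - 294| = 29.5 degrees
The angle is 29.5 degrees

Final answer: 29.5 degrees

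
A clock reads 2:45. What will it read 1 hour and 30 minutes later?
Starting time: 2:45
Adding 30 minutes to 45 minutes: 45 + 30 = 75 minutes = 1 hour and 15 minutes
Adding 1 hour: 2 + 1 + 1 (carry) = 4
Final time: 4:15

Final answer: 4:15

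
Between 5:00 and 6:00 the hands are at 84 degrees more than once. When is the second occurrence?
At t minutes past 5:00, the hour hand is at 30 x 5 + 0.5t degrees and the minute hand is at 6t degrees.
The smaller angle between them is 84 degrees when |30H - 5.5t| = 84 or |30H - 5.5t| = 276.
With H = 5, solve 30 x 5 - 5.5t = +/- target for each target:
  t = (30 x 5 - 84) / 5.5 = 12
  t = (30 x 5 + 84) / 5.5 = 42.55
  t = (30 x 5 - 276) / 5.5 = -22.91 (outside (0, 60))
  t = (30 x 5 + 276) / 5.5 = 77.45 (outside (0, 60))
Valid solutions in (0, 60): {12, 42.55} minutes.
The second occurrence is t = 42.55 minutes.
The hands form a 84-degree angle at 42.55 minutes past 5:00.

Final answer: 42.55 minutes past 5:00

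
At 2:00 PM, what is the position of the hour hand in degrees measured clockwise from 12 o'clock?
The hour hand moves 30 degrees per hour and 0.5 degrees per minute.
At 2:00: (2) x 30 + 0 x 0.5 = 60 + 0 = 60 degrees

Final answer: 60 degrees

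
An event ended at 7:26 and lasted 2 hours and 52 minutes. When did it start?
Starting time: 7:26 = 446 total minutes past 12:00
Subtracting: 2 hours and 52 minutes = 172 minutes
446 - 172 = 274 minutes
= 4 hours and 34 minutes past 12:00 = 4:34

Final answer: 4:34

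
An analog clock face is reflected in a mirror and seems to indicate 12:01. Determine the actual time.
Reflection across the vertical (12-6) axis maps a hand at angle A degrees to (360 - A) degrees, which sends a reading of T minutes past 12:00 to (720 - T) minutes past 12:00.
Mirror reads 12:01 = 1 minutes past 12:00.
Actual time: (720 - 1) mod 720 = 719 minutes = 11:59.

Final answer: 11:59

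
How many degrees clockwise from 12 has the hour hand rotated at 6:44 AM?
The hour hand moves 30 degrees per hour and 0.5 degrees per minute.
At 6:44: (6) x 30 + 44 x 0.5 = 180 + 22 = 202 degrees

Final answer: 202 degrees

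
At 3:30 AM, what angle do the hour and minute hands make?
Hour hand position: 3 x 30 + 30 x 0.5 = 105 degrees
Minute hand position: 30 x 6 = 180 degrees
Difference: |105 - 180| = 75 degrees
The angle between the hands is 75 degrees

Final answer: 75 degrees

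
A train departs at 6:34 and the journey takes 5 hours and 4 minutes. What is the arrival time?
Starting time: 6:34
Adding 4 minutes to 34 minutes: 34 + 4 = 38 minutes
Adding 5 hours: 6 + 5 = 11
Final time: 11:38

Final answer: 11:38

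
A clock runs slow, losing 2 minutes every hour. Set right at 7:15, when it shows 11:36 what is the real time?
For every 60 true minutes, the faulty clock advances 58 minutes, so 1 faulty-clock minute corresponds to 60/58 true minutes.
From 7:15 to 11:36 on the faulty dial is 261 minutes.
True elapsed: 261 x 60/58 = 270 minutes = 4 hours and 30 minutes.
True time: 7:15 + 4 hours and 30 minutes = 11:45.

Final answer: 11:45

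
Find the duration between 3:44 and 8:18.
From 3:44 to 8:18:
(8 x 60 + 18) - (3 x 60 + 44) = 498 - 224 = 274 minutes
= 4 hours and 34 minutes

Final answer: 4 hours and 34 minutes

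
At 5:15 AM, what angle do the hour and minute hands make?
Hour hand position: 5 x 30 + 15 x 0.5 = 157.5 degrees
Minute hand position: 15 x 6 = 90 degrees
Difference: |157.5 - 90| = 67.5 degrees
The angle between the hands is 67.5 degrees

Final answer: 67.5 degrees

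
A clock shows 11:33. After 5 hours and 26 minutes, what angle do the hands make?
First find the time 5 hours and 26 minutes after 11:33.
Total minutes: 11 x 60 + 33 + 5 x 60 + 26 = 1019.
1019 mod 720 = 299 minutes = 4:59.
Now compute the angle at 4:59:
Hour hand: 4 x 30 + 59 x 0.5 = 149.5 degrees
Minute hand: 59 x 6 = 354 degrees
Difference: |149.5 - 354| = 204.5 degrees
Smaller angle: 360 - 204.5 = 155.5 degrees

Final answer: 155.5 degrees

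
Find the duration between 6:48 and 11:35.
From 6:48 to 11:35:
(11 x 60 + 35) - (6 x 60 + 48) = 695 - 408 = 287 minutes
= 4 hours and 47 minutes

Final answer: 4 hours and 47 minutes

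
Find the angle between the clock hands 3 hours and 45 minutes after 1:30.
First find the time 3 hours and 45 minutes after 1:30.
Total minutes: 1 x 60 + 30 + 3 x 60 + 45 = 315.
315 mod 720 = 315 minutes = 5:15.
Now compute the angle at 5:15:
Hour hand: 5 x 30 + 15 x 0.5 = 157.5 degrees
Minute hand: 15 x 6 = 90 degrees
Difference: |157.5 - 90| = 67.5 degrees
The angle is 67.5 degrees

Final answer: 67.5 degrees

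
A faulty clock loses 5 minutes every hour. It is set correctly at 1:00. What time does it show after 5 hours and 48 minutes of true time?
For every 60 true minutes, the faulty clock advances 60 - 5 = 55 minutes.
True elapsed: 5 hours and 48 minutes = 348 minutes.
Faulty clock advances: 348 x 55/60 = 319 minutes (drift: 29 minutes behind).
Shown time: 1:00 + 319 minutes = 6:19.

Final answer: 6:19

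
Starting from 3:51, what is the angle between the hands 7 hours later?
First find the time 7 hours after 3:51.
Total minutes: 3 x 60 + 51 + 7 x 60 + 0 = 651.
651 mod 720 = 651 minutes = 10:51.
Now compute the angle at 10:51:
Hour hand: 10 x 30 + 51 x 0.5 = 325.5 degrees
Minute hand: 51 x 6 = 306 degrees
Difference: |325.5 - 306| = 19.5 degrees
The angle is 19.5 degrees

Final answer: 19.5 degrees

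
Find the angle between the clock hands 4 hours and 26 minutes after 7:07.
First find the time 4 hours and 26 minutes after 7:07.
Total minutes: 7 x 60 + 7 + 4 x 60 + 26 = 693.
693 mod 720 = 693 minutes = 11:33.
Now compute the angle at 11:33:
Hour hand: 11 x 30 + 33 x 0.5 = 346.5 degrees
Minute hand: 33 x 6 = 198 degrees
Difference: |346.5 - 198| = 148.5 degrees
The angle is 148.5 degrees

Final answer: 148.5 degrees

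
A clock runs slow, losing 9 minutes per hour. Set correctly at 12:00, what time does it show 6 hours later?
For every 60 true minutes, the faulty clock advances 60 - 9 = 51 minutes.
True elapsed: 6 hours = 360 minutes.
Faulty clock advances: 360 x 51/60 = 306 minutes (drift: 54 minutes behind).
Shown time: 12:00 + 306 minutes = 5:06.

Final answer: 5:06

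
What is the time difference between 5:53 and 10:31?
From 5:53 to 10:31:
(10 x 60 + 31) - (5 x 60 + 53) = 631 - 353 = 278 minutes
= 4 hours and 38 minutes

Final answer: 4 hours and 38 minutes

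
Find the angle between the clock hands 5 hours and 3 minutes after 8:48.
First find the time 5 hours and 3 minutes after 8:48.
Total minutes: 8 x 60 + 48 + 5 x 60 + 3 = 831.
831 mod 720 = 111 minutes = 1:51.
Now compute the angle at 1:51:
Hour hand: 1 x 30 + 51 x 0.5 = 55.5 degrees
Minute hand: 51 x 6 = 306 degrees
Difference: |55.5 - 306| = 250.5 degrees
Smaller angle: 360 - 250.5 = 109.5 degrees

Final answer: 109.5 degrees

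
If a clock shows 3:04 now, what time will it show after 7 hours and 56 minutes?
Starting time: 3:04
Adding 56 minutes to 4 minutes: 4 + 56 = 60 minutes = 1 hour
Adding 7 hours: 3 + 7 + 1 (carry) = 11
Final time: 11:00

Final answer: 11:00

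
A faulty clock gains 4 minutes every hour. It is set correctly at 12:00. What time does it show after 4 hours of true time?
For every 60 true minutes, the faulty clock advances 60 + 4 = 64 minutes.
True elapsed: 4 hours = 240 minutes.
Faulty clock advances: 240 x 64/60 = 256 minutes (drift: 16 minutes ahead).
Shown time: 12:00 + 256 minutes = 4:16.

Final answer: 4:16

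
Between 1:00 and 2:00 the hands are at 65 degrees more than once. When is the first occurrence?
At t minutes past 1:00, the hour hand is at 30 x 1 + 0.5t degrees and the minute hand is at 6t degrees.
The smaller angle between them is 65 degrees when |30H - 5.5t| = 65 or |30H - 5.5t| = 295.
With H = 1, solve 30 x 1 - 5.5t = +/- target for each target:
  t = (30 x 1 - 65) / 5.5 = -6.36 (outside (0, 60))
  t = (30 x 1 + 65) / 5.5 = 17.27
  t = (30 x 1 - 295) / 5.5 = -48.18 (outside (0, 60))
  t = (30 x 1 + 295) / 5.5 = 59.09
Valid solutions in (0, 60): {17.27, 59.09} minutes.
The first occurrence is t = 17.27 minutes.
The hands form a 65-degree angle at 17.27 minutes past 1:00.

Final answer: 17.27 minutes past 1:00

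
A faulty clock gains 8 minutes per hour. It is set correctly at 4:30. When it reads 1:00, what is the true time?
For every 60 true minutes, the faulty clock advances 68 minutes, so 1 faulty-clock minute corresponds to 60/68 true minutes.
From 4:30 to 1:00 on the faulty dial is 510 minutes.
True elapsed: 510 x 60/68 = 450 minutes = 7 hours and 30 minutes.
True time: 4:30 + 7 hours and 30 minutes = 12:00.

Final answer: 12:00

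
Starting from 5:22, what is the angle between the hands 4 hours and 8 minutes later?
First find the time 4 hours and 8 minutes after 5:22.
Total minutes: 5 x 60 + 22 + 4 x 60 + 8 = 570.
570 mod 720 = 570 minutes = 9:30.
Now compute the angle at 9:30:
Hour hand: 9 x 30 + 30 x 0.5 = 285 degrees
Minute hand: 30 x 6 = 180 degrees
Difference: |285 - 180| = 105 degrees
The angle is 105 degrees

Final answer: 105 degrees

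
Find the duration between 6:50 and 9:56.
From 6:50 to 9:56:
(9 x 60 + 56) - (6 x 60 + 50) = 596 - 410 = 186 minutes
= 3 hours and 6 minutes

Final answer: 3 hours and 6 minutes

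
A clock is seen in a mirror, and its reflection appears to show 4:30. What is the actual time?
Reflection across the vertical (12-6) axis maps a hand at angle A degrees to (360 - A) degrees, which sends a reading of T minutes past 12:00 to (720 - T) minutes past 12:00.
Mirror reads 4:30 = 270 minutes past 12:00.
Actual time: (720 - 270) mod 720 = 450 minutes = 7:30.

Final answer: 7:30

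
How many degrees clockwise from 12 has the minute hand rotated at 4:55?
The minute hand moves 6 degrees per minute.
At 4:55: 55 x 6 = 330 degrees

Final answer: 330 degrees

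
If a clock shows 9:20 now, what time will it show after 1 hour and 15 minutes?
Starting time: 9:20
Adding 15 minutes to 20 minutes: 20 + 15 = 35 minutes
Adding 1 hour: 9 + 1 = 10
Final time: 10:35

Final answer: 10:35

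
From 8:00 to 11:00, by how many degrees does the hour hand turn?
The hour hand moves 0.5 degrees per minute.
Time elapsed: 11:00 - 8:00 = 180 minutes
Angular displacement: 180 x 0.5 = 90 degrees

Final answer: 90 degrees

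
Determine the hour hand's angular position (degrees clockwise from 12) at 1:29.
The hour hand moves 30 degrees per hour and 0.5 degrees per minute.
At 1:29: (1) x 30 + 29 x 0.5 = 30 + 14.5 = 44.5 degrees

Final answer: 44.5 degrees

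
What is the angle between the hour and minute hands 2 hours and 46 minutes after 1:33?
First find the time 2 hours and 46 minutes after 1:33.
Total minutes: 1 x 60 + 33 + 2 x 60 + 46 = 259.
259 mod 720 = 259 minutes = 4:19.
Now compute the angle at 4:19:
Hour hand: 4 x 30 + 19 x 0.5 = 129.5 degrees
Minute hand: 19 x 6 = 114 degrees
Difference: |129.5 - 114| = 15.5 degrees
The angle is 15.5 degrees

Final answer: 15.5 degrees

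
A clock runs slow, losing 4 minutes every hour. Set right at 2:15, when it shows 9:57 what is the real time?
For every 60 true minutes, the faulty clock advances 56 minutes, so 1 faulty-clock minute corresponds to 60/56 true minutes.
From 2:15 to 9:57 on the faulty dial is 462 minutes.
True elapsed: 462 x 60/56 = 495 minutes = 8 hours and 15 minutes.
True time: 2:15 + 8 hours and 15 minutes = 10:30.

Final answer: 10:30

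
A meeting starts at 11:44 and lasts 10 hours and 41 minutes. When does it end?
Starting time: 11:44
Adding 41 minutes to 44 minutes: 44 + 41 = 85 minutes = 1 hour and 25 minutes
Adding 10 hours: 11 + 10 + 1 (carry) = 22 - 12 = 10
Final time: 10:25

Final answer: 10:25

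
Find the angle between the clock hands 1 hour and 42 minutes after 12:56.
First find the time 1 hour and 42 minutes after 12:56.
Total minutes: 12 x 60 + 56 + 1 x 60 + 42 = 878.
878 mod 720 = 158 minutes = 2:38.
Now compute the angle at 2:38:
Hour hand: 2 x 30 + 38 x 0.5 = 79 degrees
Minute hand: 38 x 6 = 228 degrees
Difference: |79 - 228| = 149 degrees
The angle is 149 degrees

Final answer: 149 degrees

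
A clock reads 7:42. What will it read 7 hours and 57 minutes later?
Starting time: 7:42
Adding 57 minutes to 42 minutes: 42 + 57 = 99 minutes = 1 hour and 39 minutes
Adding 7 hours: 7 + 7 + 1 (carry) = 15 - 12 = 3
Final time: 3:39

Final answer: 3:39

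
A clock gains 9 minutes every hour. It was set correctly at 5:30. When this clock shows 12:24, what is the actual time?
For every 60 true minutes, the faulty clock advances 69 minutes, so 1 faulty-clock minute corresponds to 60/69 true minutes.
From 5:30 to 12:24 on the faulty dial is 414 minutes.
True elapsed: 414 x 60/69 = 360 minutes = 6 hours.
True time: 5:30 + 6 hours = 11:30.

Final answer: 11:30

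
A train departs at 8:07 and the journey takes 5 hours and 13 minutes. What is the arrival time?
Starting time: 8:07
Adding 13 minutes to 7 minutes: 7 + 13 = 20 minutes
Adding 5 hours: 8 + 5 = 13 - 12 = 1
Final time: 1:20

Final answer: 1:20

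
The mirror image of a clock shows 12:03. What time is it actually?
Reflection across the vertical (12-6) axis maps a hand at angle A degrees to (360 - A) degrees, which sends a reading of T minutes past 12:00 to (720 - T) minutes past 12:00.
Mirror reads 12:03 = 3 minutes past 12:00.
Actual time: (720 - 3) mod 720 = 717 minutes = 11:57.

Final answer: 11:57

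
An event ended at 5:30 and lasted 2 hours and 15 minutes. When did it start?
Starting time: 5:30 = 330 total minutes past 12:00
Subtracting: 2 hours and 15 minutes = 135 minutes
330 - 135 = 195 minutes
= 3 hours and 15 minutes past 12:00 = 3:15

Final answer: 3:15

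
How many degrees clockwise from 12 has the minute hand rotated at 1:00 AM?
The minute hand moves 6 degrees per minute.
At 1:00: 0 x 6 = 0 degrees

Final answer: 0 degrees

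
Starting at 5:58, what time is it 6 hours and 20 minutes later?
Starting time: 5:58
Adding 20 minutes to 58 minutes: 58 + 20 = 78 minutes = 1 hour and 18 minutes
Adding 6 hours: 5 + 6 + 1 (carry) = 12
Final time: 12:18

Final answer: 12:18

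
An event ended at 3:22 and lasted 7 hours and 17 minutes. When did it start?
Starting time: 3:22 = 202 total minutes past 12:00
Subtracting: 7 hours and 17 minutes = 437 minutes
202 - 437 = -235 (negative, add 12 hours = 720) = 485 minutes
= 8 hours and 5 minutes past 12:00 = 8:05

Final answer: 8:05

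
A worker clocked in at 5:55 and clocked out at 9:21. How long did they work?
From 5:55 to 9:21:
(9 x 60 + 21) - (5 x 60 + 55) = 561 - 355 = 206 minutes
= 3 hours and 26 minutes

Final answer: 3 hours and 26 minutes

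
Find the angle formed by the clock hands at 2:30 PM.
Hour hand position: 2 x 30 + 30 x 0.5 = 75 degrees
Minute hand position: 30 x 6 = 180 degrees
Difference: |75 - 180| = 105 degrees
The angle between the hands is 105 degrees

Final answer: 105 degrees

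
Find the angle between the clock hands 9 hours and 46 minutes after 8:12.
First find the time 9 hours and 46 minutes after 8:12.
Total minutes: 8 x 60 + 12 + 9 x 60 + 46 = 1078.
1078 mod 720 = 358 minutes = 5:58.
Now compute the angle at 5:58:
Hour hand: 5 x 30 + 58 x 0.5 = 179 degrees
Minute hand: 58 x 6 = 348 degrees
Difference: |179 - 348| = 169 degrees
The angle is 169 degrees

Final answer: 169 degrees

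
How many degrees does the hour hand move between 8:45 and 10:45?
The hour hand moves 0.5 degrees per minute.
Time elapsed: 10:45 - 8:45 = 120 minutes
Angular displacement: 120 x 0.5 = 60 degrees

Final answer: 60 degrees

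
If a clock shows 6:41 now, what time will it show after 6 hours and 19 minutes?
Starting time: 6:41
Adding 19 minutes to 41 minutes: 41 + 19 = 60 minutes = 1 hour
Adding 6 hours: 6 + 6 + 1 (carry) = 13 - 12 = 1
Final time: 1:00

Final answer: 1:00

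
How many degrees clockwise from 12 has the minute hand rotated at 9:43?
The minute hand moves 6 degrees per minute.
At 9:43: 43 x 6 = 258 degrees

Final answer: 258 degrees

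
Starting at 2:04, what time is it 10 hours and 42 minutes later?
Starting time: 2:04
Adding 42 minutes to 4 minutes: 4 + 42 = 46 minutes
Adding 10 hours: 2 + 10 = 12
Final time: 12:46

Final answer: 12:46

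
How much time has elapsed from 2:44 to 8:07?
From 2:44 to 8:07:
(8 x 60 + 7) - (2 x 60 + 44) = 487 - 164 = 323 minutes
= 5 hours and 23 minutes

Final answer: 5 hours and 23 minutes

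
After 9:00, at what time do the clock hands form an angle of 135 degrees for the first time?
At t minutes past 9:00, the hour hand is at 30 x 9 + 0.5t degrees and the minute hand is at 6t degrees.
The smaller angle between them is 135 degrees when |30H - 5.5t| = 135 or |30H - 5.5t| = 225.
With H = 9, solve 30 x 9 - 5.5t = +/- target for each target:
  t = (30 x 9 - 135) / 5.5 = 24.55
  t = (30 x 9 + 135) / 5.5 = 73.64 (outside (0, 60))
  t = (30 x 9 - 225) / 5.5 = 8.18
  t = (30 x 9 + 225) / 5.5 = 90 (outside (0, 60))
Valid solutions in (0, 60): {8.18, 24.55} minutes.
The first occurrence is t = 8.18 minutes.
The hands form a 135-degree angle at 8.18 minutes past 9:00.

Final answer: 8.18 minutes past 9:00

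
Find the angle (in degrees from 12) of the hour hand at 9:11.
The hour hand moves 30 degrees per hour and 0.5 degrees per minute.
At 9:11: (9) x 30 + 11 x 0.5 = 270 + 5.5 = 275.5 degrees

Final answer: 275.5 degrees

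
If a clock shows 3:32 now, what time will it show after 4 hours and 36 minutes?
Starting time: 3:32
Adding 36 minutes to 32 minutes: 32 + 36 = 68 minutes = 1 hour and 8 minutes
Adding 4 hours: 3 + 4 + 1 (carry) = 8
Final time: 8:08

Final answer: 8:08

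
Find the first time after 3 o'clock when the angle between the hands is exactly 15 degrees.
At t minutes past 3:00, the hour hand is at 30 x 3 + 0.5t degrees and the minute hand is at 6t degrees.
The smaller angle between them is 15 degrees when |30H - 5.5t| = 15 or |30H - 5.5t| = 345.
With H = 3, solve 30 x 3 - 5.5t = +/- target for each target:
  t = (30 x 3 - 15) / 5.5 = 13.64
  t = (30 x 3 + 15) / 5.5 = 19.09
  t = (30 x 3 - 345) / 5.5 = -46.36 (outside (0, 60))
  t = (30 x 3 + 345) / 5.5 = 79.09 (outside (0, 60))
Valid solutions in (0, 60): {13.64, 19.09} minutes.
The first occurrence is t = 13.64 minutes.
The hands form a 15-degree angle at 13.64 minutes past 3:00.

Final answer: 13.64 minutes past 3:00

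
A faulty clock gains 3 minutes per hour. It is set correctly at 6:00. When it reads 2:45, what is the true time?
For every 60 true minutes, the faulty clock advances 63 minutes, so 1 faulty-clock minute corresponds to 60/63 true minutes.
From 6:00 to 2:45 on the faulty dial is 525 minutes.
True elapsed: 525 x 60/63 = 500 minutes = 8 hours and 20 minutes.
True time: 6:00 + 8 hours and 20 minutes = 2:20.

Final answer: 2:20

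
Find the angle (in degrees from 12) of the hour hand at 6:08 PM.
The hour hand moves 30 degrees per hour and 0.5 degrees per minute.
At 6:08: (6) x 30 + 8 x 0.5 = 180 + 4 = 184 degrees

Final answer: 184 degrees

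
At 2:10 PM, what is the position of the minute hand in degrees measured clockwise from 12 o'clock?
The minute hand moves 6 degrees per minute.
At 2:10: 10 x 6 = 60 degrees

Final answer: 60 degrees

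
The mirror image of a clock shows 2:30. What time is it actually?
Reflection across the vertical (12-6) axis maps a hand at angle A degrees to (360 - A) degrees, which sends a reading of T minutes past 12:00 to (720 - T) minutes past 12:00.
Mirror reads 2:30 = 150 minutes past 12:00.
Actual time: (720 - 150) mod 720 = 570 minutes = 9:30.

Final answer: 9:30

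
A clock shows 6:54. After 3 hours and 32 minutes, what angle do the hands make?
First find the time 3 hours and 32 minutes after 6:54.
Total minutes: 6 x 60 + 54 + 3 x 60 + 32 = 626.
626 mod 720 = 626 minutes = 10:26.
Now compute the angle at 10:26:
Hour hand: 10 x 30 + 26 x 0.5 = 313 degrees
Minute hand: 26 x 6 = 156 degrees
Difference: |313 - 156| = 157 degrees
The angle is 157 degrees

Final answer: 157 degrees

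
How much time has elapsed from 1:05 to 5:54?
From 1:05 to 5:54:
(5 x 60 + 54) - (1 x 60 + 5) = 354 - 65 = 289 minutes
= 4 hours and 49 minutes

Final answer: 4 hours and 49 minutes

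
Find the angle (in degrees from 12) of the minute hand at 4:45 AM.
The minute hand moves 6 degrees per minute.
At 4:45: 45 x 6 = 270 degrees

Final answer: 270 degrees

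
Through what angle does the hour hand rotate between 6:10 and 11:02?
The hour hand moves 0.5 degrees per minute.
Time elapsed: 11:02 - 6:10 = 292 minutes
Angular displacement: 292 x 0.5 = 146 degrees

Final answer: 146 degrees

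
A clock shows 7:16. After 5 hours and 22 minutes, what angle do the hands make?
First find the time 5 hours and 22 minutes after 7:16.
Total minutes: 7 x 60 + 16 + 5 x 60 + 22 = 758.
758 mod 720 = 38 minutes = 12:38.
Now compute the angle at 12:38:
Hour hand: 0 x 30 + 38 x 0.5 = 19 degrees
Minute hand: 38 x 6 = 228 degrees
Difference: |19 - 228| = 209 degrees
Smaller angle: 360 - 209 = 151 degrees

Final answer: 151 degrees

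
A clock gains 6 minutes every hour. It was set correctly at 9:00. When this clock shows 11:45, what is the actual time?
For every 60 true minutes, the faulty clock advances 66 minutes, so 1 faulty-clock minute corresponds to 60/66 true minutes.
From 9:00 to 11:45 on the faulty dial is 165 minutes.
True elapsed: 165 x 60/66 = 150 minutes = 2 hours and 30 minutes.
True time: 9:00 + 2 hours and 30 minutes = 11:30.

Final answer: 11:30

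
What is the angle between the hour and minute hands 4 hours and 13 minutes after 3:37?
First find the time 4 hours and 13 minutes after 3:37.
Total minutes: 3 x 60 + 37 + 4 x 60 + 13 = 470.
470 mod 720 = 470 minutes = 7:50.
Now compute the angle at 7:50:
Hour hand: 7 x 30 + 50 x 0.5 = 235 degrees
Minute hand: 50 x 6 = 300 degrees
Difference: |235 - 300| = 65 degrees
The angle is 65 degrees

Final answer: 65 degrees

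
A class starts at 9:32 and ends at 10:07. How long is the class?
From 9:32 to 10:07:
(10 x 60 + 7) - (9 x 60 + 32) = 607 - 572 = 35 minutes
= 35 minutes

Final answer: 35 minutes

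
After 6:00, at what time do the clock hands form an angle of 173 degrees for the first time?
At t minutes past 6:00, the hour hand is at 30 x 6 + 0.5t degrees and the minute hand is at 6t degrees.
The smaller angle between them is 173 degrees when |30H - 5.5t| = 173 or |30H - 5.5t| = 187.
With H = 6, solve 30 x 6 - 5.5t = +/- target for each target:
  t = (30 x 6 - 173) / 5.5 = 1.27
  t = (30 x 6 + 173) / 5.5 = 64.18 (outside (0, 60))
  t = (30 x 6 - 187) / 5.5 = -1.27 (outside (0, 60))
  t = (30 x 6 + 187) / 5.5 = 66.73 (outside (0, 60))
Valid solutions in (0, 60): {1.27} minutes.
The first occurrence is t = 1.27 minutes.
The hands form a 173-degree angle at 1.27 minutes past 6:00.

Final answer: 1.27 minutes past 6:00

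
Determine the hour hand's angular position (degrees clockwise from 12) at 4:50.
The hour hand moves 30 degrees per hour and 0.5 degrees per minute.
At 4:50: (4) x 30 + 50 x 0.5 = 120 + 25 = 145 degrees

Final answer: 145 degrees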